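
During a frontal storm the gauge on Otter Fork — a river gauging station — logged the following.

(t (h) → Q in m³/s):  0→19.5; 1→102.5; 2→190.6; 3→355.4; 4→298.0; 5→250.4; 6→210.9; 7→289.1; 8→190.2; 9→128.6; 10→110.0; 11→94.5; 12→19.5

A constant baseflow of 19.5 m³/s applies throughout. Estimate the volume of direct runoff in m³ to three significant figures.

V ≈ 7.22 × 10^6 m³

Direct-runoff ordinates (Q − Q_b): 0.0, 83.0, 171.1, 335.9, 278.5, 230.9, 191.4, 269.6, 170.7, 109.1, 90.5, 75.0, 0.0 m³/s.
ΣQ_DR = 2006 m³/s.
With Δt = 1 h = 3600 s, V = ΣQ_DR · Δt = 2006 × 3600 = 7.22 × 10^6 m³.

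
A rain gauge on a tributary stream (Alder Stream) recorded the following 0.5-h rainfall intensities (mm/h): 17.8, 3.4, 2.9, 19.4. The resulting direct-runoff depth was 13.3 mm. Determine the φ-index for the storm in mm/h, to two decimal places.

Only the 2 blocks with intensity above φ contribute runoff: 17.8, 19.4 mm/h.
Σ(I−φ)·Δt = d  ⇒  (17.8+19.4 − 2φ)·0.5 = 13.3
φ = (37.20 − 13.3/0.5) / 2 = 5.30 mm/h.

φ ≈ 5.30 mm/h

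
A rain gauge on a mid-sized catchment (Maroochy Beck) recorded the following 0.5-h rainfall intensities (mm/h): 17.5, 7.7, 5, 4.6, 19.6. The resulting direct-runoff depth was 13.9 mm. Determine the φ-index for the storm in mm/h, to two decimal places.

Only the 3 blocks with intensity above φ contribute runoff: 17.5, 7.7, 19.6 mm/h.
Σ(I−φ)·Δt = d  ⇒  (17.5+7.7+19.6 − 3φ)·0.5 = 13.9
φ = (44.80 − 13.9/0.5) / 3 = 5.67 mm/h.

φ ≈ 5.67 mm/h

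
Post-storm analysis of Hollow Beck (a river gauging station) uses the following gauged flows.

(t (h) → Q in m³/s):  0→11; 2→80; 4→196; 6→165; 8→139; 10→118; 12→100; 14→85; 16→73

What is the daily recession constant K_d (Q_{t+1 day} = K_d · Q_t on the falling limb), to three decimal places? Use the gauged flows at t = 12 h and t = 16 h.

Between t = 12 h and t = 16 h the flow falls from 100 to 73 m³/s over 2×2 h = 4 h.
Per-interval ratio K = (73/100)^(1/2) = 0.8544; K_d = K^(24/2) = 0.151.

K_d ≈ 0.151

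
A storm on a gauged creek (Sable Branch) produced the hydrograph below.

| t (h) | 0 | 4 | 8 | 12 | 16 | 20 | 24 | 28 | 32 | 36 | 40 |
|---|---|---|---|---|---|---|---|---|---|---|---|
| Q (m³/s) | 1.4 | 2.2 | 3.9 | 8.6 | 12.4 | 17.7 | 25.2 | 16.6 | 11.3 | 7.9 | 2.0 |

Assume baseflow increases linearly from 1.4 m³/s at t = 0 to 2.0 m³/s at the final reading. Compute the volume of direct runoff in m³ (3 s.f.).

V ≈ 1.30 × 10^6 m³

Direct-runoff ordinates (Q − Q_b): 0.00, 0.74, 2.38, 7.02, 10.76, 16.00, 23.44, 14.78, 9.42, 5.96, 0.00 m³/s.
ΣQ_DR = 90.50 m³/s.
With Δt = 4 h = 14400 s, V = ΣQ_DR · Δt = 90.50 × 14400 = 1.30 × 10^6 m³.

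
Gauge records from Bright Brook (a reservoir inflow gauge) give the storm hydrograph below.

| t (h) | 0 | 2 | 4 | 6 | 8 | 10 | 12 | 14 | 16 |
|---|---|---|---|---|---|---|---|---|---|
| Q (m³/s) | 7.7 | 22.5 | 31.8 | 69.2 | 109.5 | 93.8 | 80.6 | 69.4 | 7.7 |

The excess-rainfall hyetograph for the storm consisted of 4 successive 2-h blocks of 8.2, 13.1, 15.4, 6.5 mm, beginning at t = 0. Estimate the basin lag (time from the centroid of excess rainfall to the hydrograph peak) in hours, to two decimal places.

Centroid of excess rainfall: t_c = Σ P_i·t̄_i / ΣP_i = 3.9352 h (block centres at 1, 3, 5, 7 h).
Hydrograph peak occurs at t = 8 h, so basin lag t_L = 8 − 3.9352 = 4.06 h.

t_L ≈ 4.06 h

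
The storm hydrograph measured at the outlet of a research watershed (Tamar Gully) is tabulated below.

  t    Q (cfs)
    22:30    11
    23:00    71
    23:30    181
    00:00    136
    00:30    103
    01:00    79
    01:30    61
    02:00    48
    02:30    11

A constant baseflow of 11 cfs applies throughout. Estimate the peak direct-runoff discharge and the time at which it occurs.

Subtracting baseflow gives direct-runoff ordinates: 0.0, 60.0, 170.0, 125.0, 92.0, 68.0, 50.0, 37.0, 0.0 cfs.
The maximum is 170.0 cfs, occurring at the reading for t = 23:30.

Q_p = 170.0 cfs at t = 23:30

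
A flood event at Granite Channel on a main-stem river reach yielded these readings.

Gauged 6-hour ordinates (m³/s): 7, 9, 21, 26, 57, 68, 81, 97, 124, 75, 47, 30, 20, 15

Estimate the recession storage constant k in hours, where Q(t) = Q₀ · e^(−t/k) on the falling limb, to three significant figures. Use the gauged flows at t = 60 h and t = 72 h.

k ≈ 14.0 h

On the falling limb, Q drops from 47 to 20 m³/s between t = 60 h and t = 72 h (Δt = 12 h).
k = −Δt / ln(Q₂/Q₁) = −12 / ln(20/47) = 14.0 h.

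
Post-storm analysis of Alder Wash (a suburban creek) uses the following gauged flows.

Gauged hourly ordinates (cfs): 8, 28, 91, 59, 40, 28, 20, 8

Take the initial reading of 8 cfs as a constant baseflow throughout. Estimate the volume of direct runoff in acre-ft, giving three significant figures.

Direct-runoff ordinates (Q − Q_b): 0.0, 20.0, 83.0, 51.0, 32.0, 20.0, 12.0, 0.0 cfs.
ΣQ_DR = 218.0 cfs.
With Δt = 1 h = 3600 s, V = ΣQ_DR · Δt = 218.0 × 3600 = 7.85 × 10^5 ft³ = 18.0 acre-ft.

V ≈ 18.0 acre-ft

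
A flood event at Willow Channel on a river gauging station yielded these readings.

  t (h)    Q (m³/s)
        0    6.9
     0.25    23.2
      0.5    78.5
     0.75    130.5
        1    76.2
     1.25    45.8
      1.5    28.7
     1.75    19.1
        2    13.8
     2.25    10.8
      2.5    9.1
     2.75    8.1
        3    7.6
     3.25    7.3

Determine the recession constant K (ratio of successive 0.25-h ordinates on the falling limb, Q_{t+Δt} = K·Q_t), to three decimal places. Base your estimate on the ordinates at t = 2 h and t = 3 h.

K ≈ 0.861

Using the recession-limb readings at t = 2 h and t = 3 h: Q falls from 13.8 to 7.6 m³/s over 4 intervals.
K = (Q₂/Q₁)^(1/4) = (7.6/13.8)^(1/4) = 0.861.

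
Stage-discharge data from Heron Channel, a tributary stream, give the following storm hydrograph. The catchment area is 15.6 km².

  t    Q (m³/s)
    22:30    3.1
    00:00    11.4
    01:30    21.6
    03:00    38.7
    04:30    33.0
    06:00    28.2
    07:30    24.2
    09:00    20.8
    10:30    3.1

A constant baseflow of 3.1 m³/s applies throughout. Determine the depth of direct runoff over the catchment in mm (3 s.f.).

Direct runoff: 0.0, 8.3, 18.5, 35.6, 29.9, 25.1, 21.1, 17.7, 0.0 m³/s; ΣQ_DR = 156.2 m³/s.
V = ΣQ_DR · Δt = 156.2 × 5400 s = 8.435 × 10^5 m³.
Over A = 15.6 km², depth = V / A = 54.1 mm.

d ≈ 54.1 mm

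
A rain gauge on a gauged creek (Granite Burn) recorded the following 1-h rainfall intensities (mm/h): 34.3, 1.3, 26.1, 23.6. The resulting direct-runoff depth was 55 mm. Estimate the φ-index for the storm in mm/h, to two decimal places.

Only the 3 blocks with intensity above φ contribute runoff: 34.3, 26.1, 23.6 mm/h.
Σ(I−φ)·Δt = d  ⇒  (34.3+26.1+23.6 − 3φ)·1 = 55
φ = (84.00 − 55/1) / 3 = 9.67 mm/h.

φ ≈ 9.67 mm/h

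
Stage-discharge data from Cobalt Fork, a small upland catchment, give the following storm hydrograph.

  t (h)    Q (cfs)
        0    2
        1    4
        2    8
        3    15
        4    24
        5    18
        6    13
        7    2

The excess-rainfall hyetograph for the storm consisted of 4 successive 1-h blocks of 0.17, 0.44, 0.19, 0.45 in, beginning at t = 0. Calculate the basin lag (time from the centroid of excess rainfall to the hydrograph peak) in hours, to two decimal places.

t_L ≈ 1.76 h

Centroid of excess rainfall: t_c = Σ P_i·t̄_i / ΣP_i = 2.2360 h (block centres at 0.5, 1.5, 2.5, 3.5 h).
Hydrograph peak occurs at t = 4 h, so basin lag t_L = 4 − 2.2360 = 1.76 h.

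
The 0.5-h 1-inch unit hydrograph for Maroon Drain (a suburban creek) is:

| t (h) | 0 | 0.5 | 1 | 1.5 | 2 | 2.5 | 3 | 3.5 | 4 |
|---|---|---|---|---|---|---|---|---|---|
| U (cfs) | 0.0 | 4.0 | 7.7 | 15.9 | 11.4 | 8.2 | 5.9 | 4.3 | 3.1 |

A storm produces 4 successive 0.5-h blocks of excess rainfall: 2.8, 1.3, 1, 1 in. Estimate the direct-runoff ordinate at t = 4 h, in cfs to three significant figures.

Q ≈ 28.4 cfs

By discrete convolution, Q_j = Σ (P_i / 1 in) · U_{j−i}.
At t = 4 h (j=8): Q = (2.8/1)·3.1 + (1.3/1)·4.3 + (1/1)·5.9 + (1/1)·8.2 = 28.4 cfs.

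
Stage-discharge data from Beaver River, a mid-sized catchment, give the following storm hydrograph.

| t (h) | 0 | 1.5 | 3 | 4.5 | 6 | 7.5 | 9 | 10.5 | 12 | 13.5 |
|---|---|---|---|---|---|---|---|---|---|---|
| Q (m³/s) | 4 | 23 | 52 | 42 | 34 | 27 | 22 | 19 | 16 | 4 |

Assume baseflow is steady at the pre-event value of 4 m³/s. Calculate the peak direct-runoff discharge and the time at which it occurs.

Subtracting baseflow gives direct-runoff ordinates: 0.0, 19.0, 48.0, 38.0, 30.0, 23.0, 18.0, 15.0, 12.0, 0.0 m³/s.
The maximum is 48.0 m³/s, occurring at the reading for t = 3 h.

Q_p = 48.0 m³/s at t = 3 h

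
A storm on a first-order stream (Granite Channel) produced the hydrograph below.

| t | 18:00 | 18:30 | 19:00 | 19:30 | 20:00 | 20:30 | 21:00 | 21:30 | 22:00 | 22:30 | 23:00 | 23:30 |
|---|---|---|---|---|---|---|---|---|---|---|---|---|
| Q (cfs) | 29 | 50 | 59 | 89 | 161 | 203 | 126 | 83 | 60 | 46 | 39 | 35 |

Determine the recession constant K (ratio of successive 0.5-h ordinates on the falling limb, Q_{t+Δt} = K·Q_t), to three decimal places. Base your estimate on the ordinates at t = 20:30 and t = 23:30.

Using the recession-limb readings at t = 20:30 and t = 23:30: Q falls from 203 to 35 cfs over 6 intervals.
K = (Q₂/Q₁)^(1/6) = (35/203)^(1/6) = 0.746.

K ≈ 0.746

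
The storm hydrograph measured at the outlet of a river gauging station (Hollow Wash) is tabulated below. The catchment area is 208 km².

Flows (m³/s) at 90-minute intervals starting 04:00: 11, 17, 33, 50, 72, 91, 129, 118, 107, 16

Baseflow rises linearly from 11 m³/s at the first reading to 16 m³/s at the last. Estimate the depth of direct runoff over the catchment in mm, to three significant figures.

Direct runoff: 0.00, 5.44, 20.89, 37.33, 58.78, 77.22, 114.67, 103.11, 91.56, 0.00 m³/s; ΣQ_DR = 509.0 m³/s.
V = ΣQ_DR · Δt = 509.0 × 5400 s = 2.749 × 10^6 m³.
Over A = 208 km², depth = V / A = 13.2 mm.

d ≈ 13.2 mm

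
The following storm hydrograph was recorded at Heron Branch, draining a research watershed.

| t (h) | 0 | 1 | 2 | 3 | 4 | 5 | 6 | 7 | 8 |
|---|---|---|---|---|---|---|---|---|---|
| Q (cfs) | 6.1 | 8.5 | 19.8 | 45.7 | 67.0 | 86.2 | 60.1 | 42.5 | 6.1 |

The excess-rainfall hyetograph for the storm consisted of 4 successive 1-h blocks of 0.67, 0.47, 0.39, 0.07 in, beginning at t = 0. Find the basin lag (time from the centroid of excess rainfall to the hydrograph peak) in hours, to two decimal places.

t_L ≈ 3.59 h

Centroid of excess rainfall: t_c = Σ P_i·t̄_i / ΣP_i = 1.4125 h (block centres at 0.5, 1.5, 2.5, 3.5 h).
Hydrograph peak occurs at t = 5 h, so basin lag t_L = 5 − 1.4125 = 3.59 h.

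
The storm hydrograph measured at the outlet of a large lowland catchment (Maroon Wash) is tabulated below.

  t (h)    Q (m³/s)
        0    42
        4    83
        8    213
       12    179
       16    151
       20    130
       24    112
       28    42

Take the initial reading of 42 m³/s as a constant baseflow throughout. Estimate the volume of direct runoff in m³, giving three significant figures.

Direct-runoff ordinates (Q − Q_b): 0.0, 41.0, 171.0, 137.0, 109.0, 88.0, 70.0, 0.0 m³/s.
ΣQ_DR = 616.0 m³/s.
With Δt = 4 h = 14400 s, V = ΣQ_DR · Δt = 616.0 × 14400 = 8.87 × 10^6 m³.

V ≈ 8.87 × 10^6 m³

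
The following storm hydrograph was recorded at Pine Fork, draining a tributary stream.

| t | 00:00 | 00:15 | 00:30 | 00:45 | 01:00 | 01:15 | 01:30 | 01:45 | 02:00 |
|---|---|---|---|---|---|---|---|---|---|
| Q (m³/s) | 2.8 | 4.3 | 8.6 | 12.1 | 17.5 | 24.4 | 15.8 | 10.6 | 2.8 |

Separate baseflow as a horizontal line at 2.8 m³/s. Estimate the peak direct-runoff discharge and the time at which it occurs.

Subtracting baseflow gives direct-runoff ordinates: 0.0, 1.5, 5.8, 9.3, 14.7, 21.6, 13.0, 7.8, 0.0 m³/s.
The maximum is 21.6 m³/s, occurring at the reading for t = 01:15.

Q_p = 21.6 m³/s at t = 01:15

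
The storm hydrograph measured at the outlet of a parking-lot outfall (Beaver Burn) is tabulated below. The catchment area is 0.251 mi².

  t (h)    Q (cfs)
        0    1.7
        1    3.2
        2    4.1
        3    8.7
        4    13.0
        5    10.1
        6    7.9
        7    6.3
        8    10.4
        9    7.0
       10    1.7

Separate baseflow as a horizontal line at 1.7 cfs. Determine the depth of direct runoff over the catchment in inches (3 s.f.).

d ≈ 0.342 in

Direct runoff: 0.0, 1.5, 2.4, 7.0, 11.3, 8.4, 6.2, 4.6, 8.7, 5.3, 0.0 cfs; ΣQ_DR = 55.40 cfs.
V = ΣQ_DR · Δt = 55.40 × 3600 s = 1.994 × 10^5 ft³.
Over A = 0.251 mi², depth = V / A = 0.342 in.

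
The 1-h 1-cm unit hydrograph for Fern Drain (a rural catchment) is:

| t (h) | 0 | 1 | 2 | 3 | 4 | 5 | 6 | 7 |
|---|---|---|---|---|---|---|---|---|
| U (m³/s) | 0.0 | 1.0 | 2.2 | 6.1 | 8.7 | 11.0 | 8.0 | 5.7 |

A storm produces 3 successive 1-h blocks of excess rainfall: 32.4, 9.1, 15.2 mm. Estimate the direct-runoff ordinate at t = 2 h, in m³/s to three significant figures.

Q ≈ 8.04 m³/s

By discrete convolution, Q_j = Σ (P_i / 10 mm) · U_{j−i}.
At t = 2 h (j=2): Q = (32.4/10)·2.2 + (9.1/10)·1.0 + (15.2/10)·0.0 = 8.04 m³/s.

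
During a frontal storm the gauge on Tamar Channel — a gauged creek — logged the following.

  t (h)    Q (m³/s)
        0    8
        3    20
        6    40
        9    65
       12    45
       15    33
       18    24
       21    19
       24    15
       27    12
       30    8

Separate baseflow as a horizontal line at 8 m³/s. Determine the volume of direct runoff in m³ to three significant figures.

V ≈ 2.17 × 10^6 m³

Direct-runoff ordinates (Q − Q_b): 0.0, 12.0, 32.0, 57.0, 37.0, 25.0, 16.0, 11.0, 7.0, 4.0, 0.0 m³/s.
ΣQ_DR = 201.0 m³/s.
With Δt = 3 h = 10800 s, V = ΣQ_DR · Δt = 201.0 × 10800 = 2.17 × 10^6 m³.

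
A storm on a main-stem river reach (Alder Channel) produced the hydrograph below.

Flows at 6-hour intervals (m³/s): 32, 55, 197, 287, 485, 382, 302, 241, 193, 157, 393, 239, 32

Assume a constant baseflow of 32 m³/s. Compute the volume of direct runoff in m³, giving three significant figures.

Direct-runoff ordinates (Q − Q_b): 0.0, 23.0, 165.0, 255.0, 453.0, 350.0, 270.0, 209.0, 161.0, 125.0, 361.0, 207.0, 0.0 m³/s.
ΣQ_DR = 2579 m³/s.
With Δt = 6 h = 21600 s, V = ΣQ_DR · Δt = 2579 × 21600 = 5.57 × 10^7 m³.

V ≈ 5.57 × 10^7 m³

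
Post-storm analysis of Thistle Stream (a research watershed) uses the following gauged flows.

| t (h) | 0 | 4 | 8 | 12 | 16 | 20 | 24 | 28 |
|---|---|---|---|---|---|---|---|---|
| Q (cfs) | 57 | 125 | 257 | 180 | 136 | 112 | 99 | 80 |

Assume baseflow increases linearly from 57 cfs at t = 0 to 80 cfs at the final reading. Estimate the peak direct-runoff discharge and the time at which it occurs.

Subtracting baseflow gives direct-runoff ordinates: 0.00, 64.71, 193.43, 113.14, 65.86, 38.57, 22.29, 0.00 cfs.
The maximum is 193.43 cfs, occurring at the reading for t = 8 h.

Q_p = 193.43 cfs at t = 8 h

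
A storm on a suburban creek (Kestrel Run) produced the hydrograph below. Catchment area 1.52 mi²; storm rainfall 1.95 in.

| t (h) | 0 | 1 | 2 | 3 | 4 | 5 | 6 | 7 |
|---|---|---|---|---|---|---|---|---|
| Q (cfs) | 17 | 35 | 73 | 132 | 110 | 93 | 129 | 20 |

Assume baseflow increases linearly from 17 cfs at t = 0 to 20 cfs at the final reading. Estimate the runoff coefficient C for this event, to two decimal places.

ΣQ_DR = 461.0 cfs; V = ΣQ_DR·Δt = 1.660 × 10^6 ft³.
Runoff depth d = V / A = 0.4700 in.
C = d / P = 0.4700 / 1.95 = 0.24.

C ≈ 0.24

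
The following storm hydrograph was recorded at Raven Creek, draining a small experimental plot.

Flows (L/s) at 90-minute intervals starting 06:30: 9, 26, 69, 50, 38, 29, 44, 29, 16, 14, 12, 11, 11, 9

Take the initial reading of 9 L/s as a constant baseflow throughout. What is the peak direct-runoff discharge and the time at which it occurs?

Subtracting baseflow gives direct-runoff ordinates: 0.0, 17.0, 60.0, 41.0, 29.0, 20.0, 35.0, 20.0, 7.0, 5.0, 3.0, 2.0, 2.0, 0.0 L/s.
The maximum is 60.0 L/s, occurring at the reading for t = 09:30.

Q_p = 60.0 L/s at t = 09:30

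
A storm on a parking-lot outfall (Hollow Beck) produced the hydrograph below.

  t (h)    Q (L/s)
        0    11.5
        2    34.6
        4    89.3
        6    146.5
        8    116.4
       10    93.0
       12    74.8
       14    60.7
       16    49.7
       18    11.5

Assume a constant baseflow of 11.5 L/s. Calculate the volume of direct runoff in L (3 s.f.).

Direct-runoff ordinates (Q − Q_b): 0.0, 23.1, 77.8, 135.0, 104.9, 81.5, 63.3, 49.2, 38.2, 0.0 L/s.
ΣQ_DR = 573.0 L/s.
With Δt = 2 h = 7200 s, V = ΣQ_DR · Δt = 573.0 × 7200 = 4.13 × 10^6 L.

V ≈ 4.13 × 10^6 L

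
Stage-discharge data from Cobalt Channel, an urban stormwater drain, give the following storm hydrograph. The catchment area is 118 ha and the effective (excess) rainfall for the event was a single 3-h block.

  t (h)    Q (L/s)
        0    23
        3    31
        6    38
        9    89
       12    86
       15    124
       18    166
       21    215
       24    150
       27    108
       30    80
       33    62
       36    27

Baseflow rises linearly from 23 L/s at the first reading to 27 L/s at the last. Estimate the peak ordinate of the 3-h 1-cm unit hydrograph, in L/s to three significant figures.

U_p ≈ 237 L/s

Direct runoff: 0.00, 7.67, 14.33, 65.00, 61.67, 99.33, 141.00, 189.67, 124.33, 82.00, 53.67, 35.33, 0.00 L/s; ΣQ_DR = 874.0 L/s, peak = 189.67 L/s.
Runoff depth d = ΣQ_DR·Δt / A = 874.0 × 10800 / (118 ha) = 7.999 mm.
The 1-cm UH is the DRH scaled by (10 mm)/d, so U_p = 189.67 × 10/7.999 = 237 L/s.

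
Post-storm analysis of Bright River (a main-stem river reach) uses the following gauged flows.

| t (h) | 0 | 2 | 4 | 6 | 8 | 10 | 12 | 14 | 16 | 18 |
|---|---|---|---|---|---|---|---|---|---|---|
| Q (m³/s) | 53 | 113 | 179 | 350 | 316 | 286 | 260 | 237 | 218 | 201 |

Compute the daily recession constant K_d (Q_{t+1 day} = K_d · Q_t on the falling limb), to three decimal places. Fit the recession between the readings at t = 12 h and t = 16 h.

K_d ≈ 0.347

Between t = 12 h and t = 16 h the flow falls from 260 to 218 m³/s over 2×2 h = 4 h.
Per-interval ratio K = (218/260)^(1/2) = 0.9157; K_d = K^(24/2) = 0.347.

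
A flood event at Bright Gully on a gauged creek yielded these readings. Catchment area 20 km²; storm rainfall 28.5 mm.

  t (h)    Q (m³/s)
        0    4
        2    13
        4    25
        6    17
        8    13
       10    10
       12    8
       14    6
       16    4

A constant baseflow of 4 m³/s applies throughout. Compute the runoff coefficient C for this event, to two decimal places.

C ≈ 0.81

ΣQ_DR = 64.00 m³/s; V = ΣQ_DR·Δt = 4.608 × 10^5 m³.
Runoff depth d = V / A = 23.04 mm.
C = d / P = 23.04 / 28.5 = 0.81.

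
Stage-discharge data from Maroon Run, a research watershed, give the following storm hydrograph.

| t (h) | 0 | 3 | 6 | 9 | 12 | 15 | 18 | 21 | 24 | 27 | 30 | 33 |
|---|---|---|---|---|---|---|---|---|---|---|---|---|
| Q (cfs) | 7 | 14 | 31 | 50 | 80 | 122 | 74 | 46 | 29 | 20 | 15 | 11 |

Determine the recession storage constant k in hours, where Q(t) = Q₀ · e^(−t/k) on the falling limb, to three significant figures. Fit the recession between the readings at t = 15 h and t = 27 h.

On the falling limb, Q drops from 122 to 20 cfs between t = 15 h and t = 27 h (Δt = 12 h).
k = −Δt / ln(Q₂/Q₁) = −12 / ln(20/122) = 6.64 h.

k ≈ 6.64 h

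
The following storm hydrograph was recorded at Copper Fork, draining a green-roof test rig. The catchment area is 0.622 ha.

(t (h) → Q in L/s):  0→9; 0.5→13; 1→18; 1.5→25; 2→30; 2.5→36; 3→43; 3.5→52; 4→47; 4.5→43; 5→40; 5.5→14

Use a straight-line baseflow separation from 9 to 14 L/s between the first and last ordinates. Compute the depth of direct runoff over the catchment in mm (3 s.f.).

d ≈ 67.1 mm

Direct runoff: 0.00, 3.55, 8.09, 14.64, 19.18, 24.73, 31.27, 39.82, 34.36, 29.91, 26.45, 0.00 L/s; ΣQ_DR = 232.0 L/s.
V = ΣQ_DR · Δt = 232.0 × 1800 s = 4.176 × 10^5 L.
Over A = 0.622 ha, depth = V / A = 67.1 mm.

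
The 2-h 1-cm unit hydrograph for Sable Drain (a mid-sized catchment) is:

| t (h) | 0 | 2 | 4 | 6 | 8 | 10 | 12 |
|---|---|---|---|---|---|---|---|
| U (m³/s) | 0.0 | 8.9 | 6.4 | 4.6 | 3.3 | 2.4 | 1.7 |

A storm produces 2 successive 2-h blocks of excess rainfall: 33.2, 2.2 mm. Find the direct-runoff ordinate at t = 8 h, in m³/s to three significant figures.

By discrete convolution, Q_j = Σ (P_i / 10 mm) · U_{j−i}.
At t = 8 h (j=4): Q = (33.2/10)·3.3 + (2.2/10)·4.6 = 12.0 m³/s.

Q ≈ 12.0 m³/s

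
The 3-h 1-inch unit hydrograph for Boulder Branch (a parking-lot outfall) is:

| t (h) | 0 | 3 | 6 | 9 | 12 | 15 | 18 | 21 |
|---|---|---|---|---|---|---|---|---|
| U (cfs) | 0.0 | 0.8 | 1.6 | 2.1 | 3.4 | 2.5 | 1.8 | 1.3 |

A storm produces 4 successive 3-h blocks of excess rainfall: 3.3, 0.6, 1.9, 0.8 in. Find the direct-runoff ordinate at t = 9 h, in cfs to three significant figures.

Q ≈ 9.41 cfs

By discrete convolution, Q_j = Σ (P_i / 1 in) · U_{j−i}.
At t = 9 h (j=3): Q = (3.3/1)·2.1 + (0.6/1)·1.6 + (1.9/1)·0.8 + (0.8/1)·0.0 = 9.41 cfs.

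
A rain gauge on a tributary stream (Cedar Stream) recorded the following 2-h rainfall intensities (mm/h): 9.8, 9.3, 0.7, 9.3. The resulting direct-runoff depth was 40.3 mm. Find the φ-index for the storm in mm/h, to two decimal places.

Only the 3 blocks with intensity above φ contribute runoff: 9.8, 9.3, 9.3 mm/h.
Σ(I−φ)·Δt = d  ⇒  (9.8+9.3+9.3 − 3φ)·2 = 40.3
φ = (28.40 − 40.3/2) / 3 = 2.75 mm/h.

φ ≈ 2.75 mm/h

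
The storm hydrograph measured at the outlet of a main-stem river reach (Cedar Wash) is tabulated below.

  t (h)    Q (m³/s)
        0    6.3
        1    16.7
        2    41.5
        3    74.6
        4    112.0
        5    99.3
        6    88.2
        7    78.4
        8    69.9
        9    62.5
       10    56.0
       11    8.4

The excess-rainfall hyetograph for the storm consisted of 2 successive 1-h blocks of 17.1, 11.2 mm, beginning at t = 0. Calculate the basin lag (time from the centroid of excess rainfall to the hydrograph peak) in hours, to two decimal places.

Centroid of excess rainfall: t_c = Σ P_i·t̄_i / ΣP_i = 0.8958 h (block centres at 0.5, 1.5 h).
Hydrograph peak occurs at t = 4 h, so basin lag t_L = 4 − 0.8958 = 3.10 h.

t_L ≈ 3.10 h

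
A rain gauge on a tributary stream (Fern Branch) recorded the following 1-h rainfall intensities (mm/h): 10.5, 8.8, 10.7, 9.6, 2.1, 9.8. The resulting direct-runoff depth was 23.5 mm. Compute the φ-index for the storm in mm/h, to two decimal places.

φ ≈ 5.18 mm/h

Only the 5 blocks with intensity above φ contribute runoff: 10.5, 8.8, 10.7, 9.6, 9.8 mm/h.
Σ(I−φ)·Δt = d  ⇒  (10.5+8.8+10.7+9.6+9.8 − 5φ)·1 = 23.5
φ = (49.40 − 23.5/1) / 5 = 5.18 mm/h.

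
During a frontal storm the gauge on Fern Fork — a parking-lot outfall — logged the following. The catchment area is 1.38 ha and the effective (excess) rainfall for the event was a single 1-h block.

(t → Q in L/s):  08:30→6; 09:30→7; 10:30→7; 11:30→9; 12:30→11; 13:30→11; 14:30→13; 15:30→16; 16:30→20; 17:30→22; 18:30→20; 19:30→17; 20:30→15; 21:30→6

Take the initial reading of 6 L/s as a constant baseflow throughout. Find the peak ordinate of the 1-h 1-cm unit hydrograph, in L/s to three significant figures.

U_p ≈ 6.39 L/s

Direct runoff: 0.0, 1.0, 1.0, 3.0, 5.0, 5.0, 7.0, 10.0, 14.0, 16.0, 14.0, 11.0, 9.0, 0.0 L/s; ΣQ_DR = 96.00 L/s, peak = 16.0 L/s.
Runoff depth d = ΣQ_DR·Δt / A = 96.00 × 3600 / (1.38 ha) = 25.04 mm.
The 1-cm UH is the DRH scaled by (10 mm)/d, so U_p = 16.0 × 10/25.04 = 6.39 L/s.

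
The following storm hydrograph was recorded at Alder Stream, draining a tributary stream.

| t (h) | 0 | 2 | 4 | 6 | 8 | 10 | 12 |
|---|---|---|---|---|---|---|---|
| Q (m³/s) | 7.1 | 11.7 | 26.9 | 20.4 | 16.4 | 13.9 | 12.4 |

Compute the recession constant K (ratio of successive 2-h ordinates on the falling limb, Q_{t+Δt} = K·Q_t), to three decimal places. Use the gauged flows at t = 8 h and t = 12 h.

K ≈ 0.870

Using the recession-limb readings at t = 8 h and t = 12 h: Q falls from 16.4 to 12.4 m³/s over 2 intervals.
K = (Q₂/Q₁)^(1/2) = (12.4/16.4)^(1/2) = 0.870.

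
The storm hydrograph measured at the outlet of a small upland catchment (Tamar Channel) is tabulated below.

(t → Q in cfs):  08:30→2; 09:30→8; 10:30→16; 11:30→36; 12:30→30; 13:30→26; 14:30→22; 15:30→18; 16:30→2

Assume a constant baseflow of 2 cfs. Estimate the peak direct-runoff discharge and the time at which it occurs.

Q_p = 34.0 cfs at t = 11:30

Subtracting baseflow gives direct-runoff ordinates: 0.0, 6.0, 14.0, 34.0, 28.0, 24.0, 20.0, 16.0, 0.0 cfs.
The maximum is 34.0 cfs, occurring at the reading for t = 11:30.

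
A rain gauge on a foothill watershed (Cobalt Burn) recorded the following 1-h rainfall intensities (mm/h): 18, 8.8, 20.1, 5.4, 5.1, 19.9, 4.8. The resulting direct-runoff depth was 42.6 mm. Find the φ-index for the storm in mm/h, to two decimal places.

φ ≈ 6.05 mm/h

Only the 4 blocks with intensity above φ contribute runoff: 18, 8.8, 20.1, 19.9 mm/h.
Σ(I−φ)·Δt = d  ⇒  (18+8.8+20.1+19.9 − 4φ)·1 = 42.6
φ = (66.80 − 42.6/1) / 4 = 6.05 mm/h.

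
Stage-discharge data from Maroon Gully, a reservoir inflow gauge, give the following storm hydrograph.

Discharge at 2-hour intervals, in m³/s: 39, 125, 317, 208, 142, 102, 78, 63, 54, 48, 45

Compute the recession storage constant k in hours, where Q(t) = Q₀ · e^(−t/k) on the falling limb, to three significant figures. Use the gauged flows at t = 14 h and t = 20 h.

k ≈ 17.8 h

On the falling limb, Q drops from 63 to 45 m³/s between t = 14 h and t = 20 h (Δt = 6 h).
k = −Δt / ln(Q₂/Q₁) = −6 / ln(45/63) = 17.8 h.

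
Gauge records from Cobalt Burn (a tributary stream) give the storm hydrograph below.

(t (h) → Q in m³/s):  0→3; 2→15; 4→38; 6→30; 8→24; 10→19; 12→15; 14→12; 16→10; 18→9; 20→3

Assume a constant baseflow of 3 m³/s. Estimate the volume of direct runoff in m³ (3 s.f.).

V ≈ 1.04 × 10^6 m³

Direct-runoff ordinates (Q − Q_b): 0.0, 12.0, 35.0, 27.0, 21.0, 16.0, 12.0, 9.0, 7.0, 6.0, 0.0 m³/s.
ΣQ_DR = 145.0 m³/s.
With Δt = 2 h = 7200 s, V = ΣQ_DR · Δt = 145.0 × 7200 = 1.04 × 10^6 m³.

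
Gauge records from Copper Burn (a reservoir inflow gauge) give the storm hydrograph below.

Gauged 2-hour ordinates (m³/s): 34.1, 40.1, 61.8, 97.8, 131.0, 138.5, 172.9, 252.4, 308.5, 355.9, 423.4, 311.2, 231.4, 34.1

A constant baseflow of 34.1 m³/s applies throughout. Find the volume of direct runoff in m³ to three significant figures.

V ≈ 1.52 × 10^7 m³

Direct-runoff ordinates (Q − Q_b): 0.0, 6.0, 27.7, 63.7, 96.9, 104.4, 138.8, 218.3, 274.4, 321.8, 389.3, 277.1, 197.3, 0.0 m³/s.
ΣQ_DR = 2116 m³/s.
With Δt = 2 h = 7200 s, V = ΣQ_DR · Δt = 2116 × 7200 = 1.52 × 10^7 m³.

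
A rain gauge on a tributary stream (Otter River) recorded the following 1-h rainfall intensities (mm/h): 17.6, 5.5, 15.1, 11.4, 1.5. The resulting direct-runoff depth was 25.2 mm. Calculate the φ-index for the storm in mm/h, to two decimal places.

Only the 3 blocks with intensity above φ contribute runoff: 17.6, 15.1, 11.4 mm/h.
Σ(I−φ)·Δt = d  ⇒  (17.6+15.1+11.4 − 3φ)·1 = 25.2
φ = (44.10 − 25.2/1) / 3 = 6.30 mm/h.

φ ≈ 6.30 mm/h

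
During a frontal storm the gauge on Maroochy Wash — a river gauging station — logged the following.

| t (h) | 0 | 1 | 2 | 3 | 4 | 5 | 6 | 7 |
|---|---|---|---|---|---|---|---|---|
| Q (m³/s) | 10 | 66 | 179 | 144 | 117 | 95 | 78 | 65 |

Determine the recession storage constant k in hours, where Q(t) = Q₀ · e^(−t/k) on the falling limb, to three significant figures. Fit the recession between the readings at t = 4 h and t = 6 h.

On the falling limb, Q drops from 117 to 78 m³/s between t = 4 h and t = 6 h (Δt = 2 h).
k = −Δt / ln(Q₂/Q₁) = −2 / ln(78/117) = 4.93 h.

k ≈ 4.93 h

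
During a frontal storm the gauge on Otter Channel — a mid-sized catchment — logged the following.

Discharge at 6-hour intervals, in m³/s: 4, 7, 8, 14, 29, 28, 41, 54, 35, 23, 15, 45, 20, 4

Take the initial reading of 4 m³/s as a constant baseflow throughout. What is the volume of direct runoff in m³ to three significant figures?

V ≈ 5.85 × 10^6 m³

Direct-runoff ordinates (Q − Q_b): 0.0, 3.0, 4.0, 10.0, 25.0, 24.0, 37.0, 50.0, 31.0, 19.0, 11.0, 41.0, 16.0, 0.0 m³/s.
ΣQ_DR = 271.0 m³/s.
With Δt = 6 h = 21600 s, V = ΣQ_DR · Δt = 271.0 × 21600 = 5.85 × 10^6 m³.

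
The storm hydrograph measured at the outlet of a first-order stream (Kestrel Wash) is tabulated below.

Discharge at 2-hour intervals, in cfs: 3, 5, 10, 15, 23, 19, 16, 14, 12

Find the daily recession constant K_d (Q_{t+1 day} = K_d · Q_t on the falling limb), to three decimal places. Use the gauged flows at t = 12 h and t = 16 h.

Between t = 12 h and t = 16 h the flow falls from 16 to 12 cfs over 2×2 h = 4 h.
Per-interval ratio K = (12/16)^(1/2) = 0.8660; K_d = K^(24/2) = 0.178.

K_d ≈ 0.178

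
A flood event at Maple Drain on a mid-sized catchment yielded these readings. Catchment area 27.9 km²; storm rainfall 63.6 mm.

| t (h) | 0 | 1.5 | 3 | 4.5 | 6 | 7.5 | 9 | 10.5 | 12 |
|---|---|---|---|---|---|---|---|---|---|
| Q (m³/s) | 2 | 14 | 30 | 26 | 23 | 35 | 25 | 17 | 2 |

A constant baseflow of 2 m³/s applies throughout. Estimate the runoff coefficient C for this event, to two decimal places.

C ≈ 0.47

ΣQ_DR = 156.0 m³/s; V = ΣQ_DR·Δt = 8.424 × 10^5 m³.
Runoff depth d = V / A = 30.19 mm.
C = d / P = 30.19 / 63.6 = 0.47.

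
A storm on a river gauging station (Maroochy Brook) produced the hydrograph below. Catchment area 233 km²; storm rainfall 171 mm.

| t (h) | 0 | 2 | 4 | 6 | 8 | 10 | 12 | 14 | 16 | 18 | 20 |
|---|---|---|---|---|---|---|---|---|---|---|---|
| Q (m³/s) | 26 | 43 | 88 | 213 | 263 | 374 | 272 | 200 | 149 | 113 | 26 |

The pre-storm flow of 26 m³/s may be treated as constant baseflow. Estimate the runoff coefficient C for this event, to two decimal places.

ΣQ_DR = 1481 m³/s; V = ΣQ_DR·Δt = 1.066 × 10^7 m³.
Runoff depth d = V / A = 45.76 mm.
C = d / P = 45.76 / 171 = 0.27.

C ≈ 0.27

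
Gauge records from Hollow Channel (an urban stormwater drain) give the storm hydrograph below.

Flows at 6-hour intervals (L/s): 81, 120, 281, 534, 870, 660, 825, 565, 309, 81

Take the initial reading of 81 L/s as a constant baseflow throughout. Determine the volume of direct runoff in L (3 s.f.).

Direct-runoff ordinates (Q − Q_b): 0.0, 39.0, 200.0, 453.0, 789.0, 579.0, 744.0, 484.0, 228.0, 0.0 L/s.
ΣQ_DR = 3516 L/s.
With Δt = 6 h = 21600 s, V = ΣQ_DR · Δt = 3516 × 21600 = 7.59 × 10^7 L.

V ≈ 7.59 × 10^7 L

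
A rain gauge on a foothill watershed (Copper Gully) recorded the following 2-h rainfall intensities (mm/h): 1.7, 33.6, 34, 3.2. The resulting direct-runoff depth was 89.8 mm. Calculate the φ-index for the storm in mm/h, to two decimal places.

Only the 2 blocks with intensity above φ contribute runoff: 33.6, 34 mm/h.
Σ(I−φ)·Δt = d  ⇒  (33.6+34 − 2φ)·2 = 89.8
φ = (67.60 − 89.8/2) / 2 = 11.35 mm/h.

φ ≈ 11.35 mm/h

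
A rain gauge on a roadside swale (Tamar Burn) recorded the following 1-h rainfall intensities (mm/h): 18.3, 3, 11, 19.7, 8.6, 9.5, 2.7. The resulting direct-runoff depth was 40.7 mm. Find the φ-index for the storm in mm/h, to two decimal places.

Only the 5 blocks with intensity above φ contribute runoff: 18.3, 11, 19.7, 8.6, 9.5 mm/h.
Σ(I−φ)·Δt = d  ⇒  (18.3+11+19.7+8.6+9.5 − 5φ)·1 = 40.7
φ = (67.10 − 40.7/1) / 5 = 5.28 mm/h.

φ ≈ 5.28 mm/h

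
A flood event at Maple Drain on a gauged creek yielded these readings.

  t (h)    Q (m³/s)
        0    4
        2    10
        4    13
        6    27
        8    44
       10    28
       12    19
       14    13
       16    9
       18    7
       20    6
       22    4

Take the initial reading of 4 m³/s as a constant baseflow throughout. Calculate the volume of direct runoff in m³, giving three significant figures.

Direct-runoff ordinates (Q − Q_b): 0.0, 6.0, 9.0, 23.0, 40.0, 24.0, 15.0, 9.0, 5.0, 3.0, 2.0, 0.0 m³/s.
ΣQ_DR = 136.0 m³/s.
With Δt = 2 h = 7200 s, V = ΣQ_DR · Δt = 136.0 × 7200 = 9.79 × 10^5 m³.

V ≈ 9.79 × 10^5 m³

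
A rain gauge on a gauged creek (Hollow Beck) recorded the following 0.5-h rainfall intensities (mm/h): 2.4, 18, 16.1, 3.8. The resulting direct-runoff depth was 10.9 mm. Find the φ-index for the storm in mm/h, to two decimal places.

Only the 2 blocks with intensity above φ contribute runoff: 18, 16.1 mm/h.
Σ(I−φ)·Δt = d  ⇒  (18+16.1 − 2φ)·0.5 = 10.9
φ = (34.10 − 10.9/0.5) / 2 = 6.15 mm/h.

φ ≈ 6.15 mm/h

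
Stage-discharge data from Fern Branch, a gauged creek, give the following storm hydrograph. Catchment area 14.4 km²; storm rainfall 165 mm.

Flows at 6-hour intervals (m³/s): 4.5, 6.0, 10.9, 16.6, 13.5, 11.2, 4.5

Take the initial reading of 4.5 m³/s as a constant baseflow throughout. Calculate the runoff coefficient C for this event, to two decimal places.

C ≈ 0.32

ΣQ_DR = 35.70 m³/s; V = ΣQ_DR·Δt = 7.711 × 10^5 m³.
Runoff depth d = V / A = 53.55 mm.
C = d / P = 53.55 / 165 = 0.32.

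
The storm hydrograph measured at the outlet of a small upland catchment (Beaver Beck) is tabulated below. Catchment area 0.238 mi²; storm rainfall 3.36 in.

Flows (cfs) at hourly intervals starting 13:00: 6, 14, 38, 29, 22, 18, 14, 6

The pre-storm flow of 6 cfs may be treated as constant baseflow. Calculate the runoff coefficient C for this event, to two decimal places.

C ≈ 0.19

ΣQ_DR = 99.00 cfs; V = ΣQ_DR·Δt = 3.564 × 10^5 ft³.
Runoff depth d = V / A = 0.6446 in.
C = d / P = 0.6446 / 3.36 = 0.19.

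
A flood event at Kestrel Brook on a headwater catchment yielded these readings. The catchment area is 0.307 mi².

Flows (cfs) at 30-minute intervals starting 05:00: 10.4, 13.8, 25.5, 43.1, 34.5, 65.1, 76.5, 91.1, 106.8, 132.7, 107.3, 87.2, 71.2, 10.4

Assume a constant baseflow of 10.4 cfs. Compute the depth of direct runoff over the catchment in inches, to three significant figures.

Direct runoff: 0.0, 3.4, 15.1, 32.7, 24.1, 54.7, 66.1, 80.7, 96.4, 122.3, 96.9, 76.8, 60.8, 0.0 cfs; ΣQ_DR = 730.0 cfs.
V = ΣQ_DR · Δt = 730.0 × 1800 s = 1.314 × 10^6 ft³.
Over A = 0.307 mi², depth = V / A = 1.84 in.

d ≈ 1.84 in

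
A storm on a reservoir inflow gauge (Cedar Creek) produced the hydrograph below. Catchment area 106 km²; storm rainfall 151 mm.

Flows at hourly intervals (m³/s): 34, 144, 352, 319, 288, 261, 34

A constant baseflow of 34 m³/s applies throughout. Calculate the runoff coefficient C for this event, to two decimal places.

ΣQ_DR = 1194 m³/s; V = ΣQ_DR·Δt = 4.298 × 10^6 m³.
Runoff depth d = V / A = 40.55 mm.
C = d / P = 40.55 / 151 = 0.27.

C ≈ 0.27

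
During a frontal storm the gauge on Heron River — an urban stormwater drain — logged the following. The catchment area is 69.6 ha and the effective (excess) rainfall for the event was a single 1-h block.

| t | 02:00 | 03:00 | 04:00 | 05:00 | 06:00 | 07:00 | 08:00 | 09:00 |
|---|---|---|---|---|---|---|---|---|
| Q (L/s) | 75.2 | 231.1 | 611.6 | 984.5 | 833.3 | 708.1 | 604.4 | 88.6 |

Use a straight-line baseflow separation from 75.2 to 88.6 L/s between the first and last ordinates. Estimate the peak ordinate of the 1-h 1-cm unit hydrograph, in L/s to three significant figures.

U_p ≈ 502 L/s

Direct runoff: 0.00, 153.99, 532.57, 903.56, 750.44, 623.33, 517.71, 0.00 L/s; ΣQ_DR = 3482 L/s, peak = 903.56 L/s.
Runoff depth d = ΣQ_DR·Δt / A = 3482 × 3600 / (69.6 ha) = 18.01 mm.
The 1-cm UH is the DRH scaled by (10 mm)/d, so U_p = 903.56 × 10/18.01 = 502 L/s.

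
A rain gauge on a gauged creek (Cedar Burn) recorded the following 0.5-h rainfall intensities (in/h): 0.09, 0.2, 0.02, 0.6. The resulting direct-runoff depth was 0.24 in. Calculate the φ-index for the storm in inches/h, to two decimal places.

φ ≈ 0.16 in/h

Only the 2 blocks with intensity above φ contribute runoff: 0.2, 0.6 in/h.
Σ(I−φ)·Δt = d  ⇒  (0.2+0.6 − 2φ)·0.5 = 0.24
φ = (0.8000 − 0.24/0.5) / 2 = 0.16 in/h.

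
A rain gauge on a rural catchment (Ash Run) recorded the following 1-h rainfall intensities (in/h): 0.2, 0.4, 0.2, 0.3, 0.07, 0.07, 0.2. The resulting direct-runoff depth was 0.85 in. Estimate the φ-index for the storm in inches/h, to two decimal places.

Only the 5 blocks with intensity above φ contribute runoff: 0.2, 0.4, 0.2, 0.3, 0.2 in/h.
Σ(I−φ)·Δt = d  ⇒  (0.2+0.4+0.2+0.3+0.2 − 5φ)·1 = 0.85
φ = (1.300 − 0.85/1) / 5 = 0.09 in/h.

φ ≈ 0.09 in/h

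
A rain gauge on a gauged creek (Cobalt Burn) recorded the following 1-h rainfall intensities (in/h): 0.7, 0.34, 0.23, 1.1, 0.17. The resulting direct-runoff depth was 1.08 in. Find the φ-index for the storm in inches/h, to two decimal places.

Only the 2 blocks with intensity above φ contribute runoff: 0.7, 1.1 in/h.
Σ(I−φ)·Δt = d  ⇒  (0.7+1.1 − 2φ)·1 = 1.08
φ = (1.800 − 1.08/1) / 2 = 0.36 in/h.

φ ≈ 0.36 in/h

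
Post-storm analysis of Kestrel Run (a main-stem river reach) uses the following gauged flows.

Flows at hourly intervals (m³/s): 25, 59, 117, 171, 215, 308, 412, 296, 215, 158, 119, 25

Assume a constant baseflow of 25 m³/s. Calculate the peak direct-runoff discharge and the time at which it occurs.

Q_p = 387.0 m³/s at t = 6 h

Subtracting baseflow gives direct-runoff ordinates: 0.0, 34.0, 92.0, 146.0, 190.0, 283.0, 387.0, 271.0, 190.0, 133.0, 94.0, 0.0 m³/s.
The maximum is 387.0 m³/s, occurring at the reading for t = 6 h.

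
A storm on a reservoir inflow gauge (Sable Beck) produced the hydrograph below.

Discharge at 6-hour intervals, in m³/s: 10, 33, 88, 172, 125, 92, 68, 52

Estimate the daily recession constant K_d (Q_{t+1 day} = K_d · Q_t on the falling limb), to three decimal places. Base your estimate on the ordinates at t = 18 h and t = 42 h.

K_d ≈ 0.302

Between t = 18 h and t = 42 h the flow falls from 172 to 52 m³/s over 4×6 h = 24 h.
Per-interval ratio K = (52/172)^(1/4) = 0.7415; K_d = K^(24/6) = 0.302.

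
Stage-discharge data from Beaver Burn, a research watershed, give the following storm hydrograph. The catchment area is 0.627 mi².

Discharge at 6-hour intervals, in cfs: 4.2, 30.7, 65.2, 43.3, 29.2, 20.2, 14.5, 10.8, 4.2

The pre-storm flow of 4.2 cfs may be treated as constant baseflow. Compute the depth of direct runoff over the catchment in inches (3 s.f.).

d ≈ 2.74 in

Direct runoff: 0.0, 26.5, 61.0, 39.1, 25.0, 16.0, 10.3, 6.6, 0.0 cfs; ΣQ_DR = 184.5 cfs.
V = ΣQ_DR · Δt = 184.5 × 21600 s = 3.985 × 10^6 ft³.
Over A = 0.627 mi², depth = V / A = 2.74 in.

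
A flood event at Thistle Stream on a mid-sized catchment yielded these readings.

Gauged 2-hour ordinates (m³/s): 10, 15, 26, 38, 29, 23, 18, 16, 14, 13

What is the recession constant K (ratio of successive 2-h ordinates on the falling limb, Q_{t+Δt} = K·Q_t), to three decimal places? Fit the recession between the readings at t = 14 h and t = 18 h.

K ≈ 0.901

Using the recession-limb readings at t = 14 h and t = 18 h: Q falls from 16 to 13 m³/s over 2 intervals.
K = (Q₂/Q₁)^(1/2) = (13/16)^(1/2) = 0.901.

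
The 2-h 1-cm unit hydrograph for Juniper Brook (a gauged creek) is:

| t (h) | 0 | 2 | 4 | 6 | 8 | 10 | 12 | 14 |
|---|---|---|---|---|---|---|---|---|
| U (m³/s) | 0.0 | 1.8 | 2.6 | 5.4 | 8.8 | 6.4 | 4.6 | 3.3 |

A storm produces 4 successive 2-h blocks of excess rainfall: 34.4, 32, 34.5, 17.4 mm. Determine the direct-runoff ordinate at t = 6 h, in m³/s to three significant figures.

By discrete convolution, Q_j = Σ (P_i / 10 mm) · U_{j−i}.
At t = 6 h (j=3): Q = (34.4/10)·5.4 + (32/10)·2.6 + (34.5/10)·1.8 + (17.4/10)·0.0 = 33.1 m³/s.

Q ≈ 33.1 m³/s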